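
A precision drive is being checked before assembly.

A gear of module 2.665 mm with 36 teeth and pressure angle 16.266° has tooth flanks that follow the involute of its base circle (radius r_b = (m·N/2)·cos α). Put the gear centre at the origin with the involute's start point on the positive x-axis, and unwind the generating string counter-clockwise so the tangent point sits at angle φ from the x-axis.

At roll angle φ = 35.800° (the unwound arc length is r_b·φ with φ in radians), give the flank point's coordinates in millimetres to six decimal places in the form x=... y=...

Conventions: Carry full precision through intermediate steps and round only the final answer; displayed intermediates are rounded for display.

x=54.180478 y=3.600287

recognized (one wheel, involute flank): single-mesh tooth geometry, m = 2.665, N = 36
pitch radius r_p = m·N/2 = 2.665·36/2 = 47.970000
base radius r_b = r_p·cos α = 47.970000·cos 16.266° = 46.049841
roll angle φ = 35.800° = 0.62482787 rad
x = r_b·(cos φ + φ·sin φ) = 54.180478
y = r_b·(sin φ − φ·cos φ) = 3.600287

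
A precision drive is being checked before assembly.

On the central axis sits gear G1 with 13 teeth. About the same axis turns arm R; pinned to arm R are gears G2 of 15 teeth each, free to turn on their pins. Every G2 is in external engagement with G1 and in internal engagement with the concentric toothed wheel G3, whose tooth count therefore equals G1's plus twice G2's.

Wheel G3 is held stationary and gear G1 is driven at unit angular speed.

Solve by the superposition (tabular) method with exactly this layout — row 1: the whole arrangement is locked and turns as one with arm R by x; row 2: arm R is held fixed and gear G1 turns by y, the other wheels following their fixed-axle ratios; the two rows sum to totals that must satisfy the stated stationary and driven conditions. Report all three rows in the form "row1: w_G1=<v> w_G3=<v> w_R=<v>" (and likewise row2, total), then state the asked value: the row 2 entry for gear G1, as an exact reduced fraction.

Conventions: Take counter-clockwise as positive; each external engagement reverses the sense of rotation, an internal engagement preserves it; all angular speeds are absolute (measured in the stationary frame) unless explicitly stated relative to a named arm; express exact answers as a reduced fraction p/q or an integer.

planetary set (13T centre, 15T on arm, 43T internal) — Willis relation
superposition row 1 [locked train]: every member turns x
row 2: sun turns y, ring = −(13/43)·y, arm 0
boundary: total ω_ring = x − (13/43)·y = 0 and total ω_sun = x + y = 1  ⇒  y = 43/56, x = 13/56
row 2 ring = −(13/43)·43/56 = -13/56
totals (row 1 + row 2): sun 13/56 + 43/56 = 1, ring 13/56 + (-13/56) = 0, arm 13/56 + 0 = 13/56
asked cell (row2, sun) = 43/56

row1: w_G1=13/56 w_G3=13/56 w_R=13/56
row2: w_G1=43/56 w_G3=-13/56 w_R=0
total: w_G1=1 w_G3=0 w_R=13/56
asked value: 43/56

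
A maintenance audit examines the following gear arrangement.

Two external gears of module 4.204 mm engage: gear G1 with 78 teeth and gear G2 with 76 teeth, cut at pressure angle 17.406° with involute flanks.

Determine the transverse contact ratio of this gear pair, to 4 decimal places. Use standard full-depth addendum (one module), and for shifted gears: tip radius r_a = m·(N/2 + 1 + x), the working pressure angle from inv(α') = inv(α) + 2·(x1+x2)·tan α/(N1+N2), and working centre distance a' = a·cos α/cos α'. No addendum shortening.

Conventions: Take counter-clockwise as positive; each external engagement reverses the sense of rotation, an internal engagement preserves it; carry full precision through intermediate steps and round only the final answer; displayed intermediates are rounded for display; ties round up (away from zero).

single-mesh involute tooth geometry (78T engaging 76T at module 4.204)
base radii: r_b1 = 156.448292, r_b2 = 152.436797
tip radii: r_a1 = 168.160000, r_a2 = 163.956000
no profile shift: α' = α, a' = a
action lengths: √(r_a1²−r_b1²) = 61.658069, √(r_a2²−r_b2²) = 60.370462
base pitch p_b = π·m·cos α = 12.602482
CR = (61.658069 + 60.370462 − 323.708000·sin 17.40600°)/12.602482 = 1.999153
contact ratio ≈ 1.9992

1.9992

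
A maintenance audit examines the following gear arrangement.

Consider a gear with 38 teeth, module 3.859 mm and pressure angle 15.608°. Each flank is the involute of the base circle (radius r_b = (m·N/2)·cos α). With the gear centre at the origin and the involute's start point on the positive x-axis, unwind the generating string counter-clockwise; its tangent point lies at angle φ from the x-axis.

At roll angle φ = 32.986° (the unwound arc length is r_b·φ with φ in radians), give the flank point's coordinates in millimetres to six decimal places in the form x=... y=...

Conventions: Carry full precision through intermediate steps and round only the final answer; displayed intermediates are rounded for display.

x=81.368215 y=4.344577

single-mesh involute tooth geometry (38T wheel at module 3.859)
pitch radius r_p = m·N/2 = 3.859·38/2 = 73.321000
base radius r_b = r_p·cos α = 73.321000·cos 15.608° = 70.617289
roll angle φ = 32.986° = 0.57571431 rad
x = r_b·(cos φ + φ·sin φ) = 81.368215
y = r_b·(sin φ − φ·cos φ) = 4.344577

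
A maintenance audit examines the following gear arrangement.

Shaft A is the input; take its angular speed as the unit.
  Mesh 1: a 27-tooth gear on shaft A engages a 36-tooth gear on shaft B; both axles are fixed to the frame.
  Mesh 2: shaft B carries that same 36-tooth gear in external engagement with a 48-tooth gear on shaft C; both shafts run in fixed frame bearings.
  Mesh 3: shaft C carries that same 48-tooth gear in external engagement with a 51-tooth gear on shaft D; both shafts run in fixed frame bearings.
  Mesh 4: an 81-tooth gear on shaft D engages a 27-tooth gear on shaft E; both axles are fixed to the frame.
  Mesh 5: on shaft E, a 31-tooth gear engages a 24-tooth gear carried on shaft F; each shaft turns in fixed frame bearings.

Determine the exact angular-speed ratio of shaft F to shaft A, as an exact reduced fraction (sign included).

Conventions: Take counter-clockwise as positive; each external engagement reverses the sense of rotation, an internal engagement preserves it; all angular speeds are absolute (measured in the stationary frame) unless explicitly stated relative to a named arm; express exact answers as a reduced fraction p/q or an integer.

-279/136

class = fixed-axis compound train [5 meshes; 5 ratios multiply, 5 sense flips]
mesh 1 [27T→36T]: running ratio 3/4, sense −
mesh 2 [36T→48T]: running ratio 9/16, sense +
mesh 3 [48T→51T]: running ratio 9/17, sense −
mesh 4 [81T→27T]: running ratio 27/17, sense +
mesh 5 [31T→24T]: running ratio 279/136, sense −
ω_out/ω_in = -279/136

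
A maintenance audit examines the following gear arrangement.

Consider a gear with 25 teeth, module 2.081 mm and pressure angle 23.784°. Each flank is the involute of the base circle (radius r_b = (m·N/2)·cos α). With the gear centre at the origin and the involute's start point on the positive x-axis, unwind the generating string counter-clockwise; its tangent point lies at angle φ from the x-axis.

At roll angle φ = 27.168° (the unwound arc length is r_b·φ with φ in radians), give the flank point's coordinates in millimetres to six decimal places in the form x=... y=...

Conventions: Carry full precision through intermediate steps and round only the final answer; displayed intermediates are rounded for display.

topology: single-mesh involute geometry — m = 2.081, N = 25
pitch radius r_p = m·N/2 = 2.081·25/2 = 26.012500
base radius r_b = r_p·cos α = 26.012500·cos 23.784° = 23.803319
roll angle φ = 27.168° = 0.47417105 rad
x = r_b·(cos φ + φ·sin φ) = 26.330721
y = r_b·(sin φ − φ·cos φ) = 0.827037

x=26.330721 y=0.827037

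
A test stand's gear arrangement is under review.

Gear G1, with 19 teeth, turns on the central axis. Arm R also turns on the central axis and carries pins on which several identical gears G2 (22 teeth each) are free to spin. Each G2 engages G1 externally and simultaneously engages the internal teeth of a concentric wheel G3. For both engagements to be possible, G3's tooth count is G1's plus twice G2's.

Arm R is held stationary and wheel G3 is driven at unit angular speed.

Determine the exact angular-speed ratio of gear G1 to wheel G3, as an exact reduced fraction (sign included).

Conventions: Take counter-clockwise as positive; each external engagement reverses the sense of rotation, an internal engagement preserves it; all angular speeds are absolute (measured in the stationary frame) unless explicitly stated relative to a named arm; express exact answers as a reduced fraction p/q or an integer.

planetary set (19T centre, 22T on arm, 63T internal) — Willis relation
ring teeth: 19 + 2·22 = 63
19(ω_sun−ω_arm) = −63(ω_ring−ω_arm),  ω_arm = 0, ω_ring = 1
ω_sun = 0 − (63/19)(1−0) = -63/19
ω_out/ω_in = -63/19

-63/19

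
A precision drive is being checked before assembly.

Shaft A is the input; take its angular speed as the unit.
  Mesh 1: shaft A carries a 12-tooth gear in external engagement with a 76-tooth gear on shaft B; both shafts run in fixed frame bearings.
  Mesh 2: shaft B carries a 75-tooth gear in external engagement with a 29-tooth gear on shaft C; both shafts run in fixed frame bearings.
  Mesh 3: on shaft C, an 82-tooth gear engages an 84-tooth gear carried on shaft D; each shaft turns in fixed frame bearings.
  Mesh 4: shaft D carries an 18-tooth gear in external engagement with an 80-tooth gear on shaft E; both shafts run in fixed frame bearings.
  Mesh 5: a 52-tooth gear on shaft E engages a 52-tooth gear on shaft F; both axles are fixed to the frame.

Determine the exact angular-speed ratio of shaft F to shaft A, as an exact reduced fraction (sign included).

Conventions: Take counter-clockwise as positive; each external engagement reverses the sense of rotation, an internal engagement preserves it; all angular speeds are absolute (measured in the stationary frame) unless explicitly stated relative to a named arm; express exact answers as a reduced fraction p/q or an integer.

-5535/61712

class = fixed-axis compound train [5 meshes; 5 ratios multiply, 5 sense flips]
mesh 1 [12T→76T]: running ratio 3/19, sense −
mesh 2 [75T→29T]: running ratio 225/551, sense +
mesh 3 [82T→84T]: running ratio 3075/7714, sense −
mesh 4 [18T→80T]: running ratio 5535/61712, sense +
mesh 5 [52T→52T]: running ratio 5535/61712, sense −
ω_out/ω_in = -5535/61712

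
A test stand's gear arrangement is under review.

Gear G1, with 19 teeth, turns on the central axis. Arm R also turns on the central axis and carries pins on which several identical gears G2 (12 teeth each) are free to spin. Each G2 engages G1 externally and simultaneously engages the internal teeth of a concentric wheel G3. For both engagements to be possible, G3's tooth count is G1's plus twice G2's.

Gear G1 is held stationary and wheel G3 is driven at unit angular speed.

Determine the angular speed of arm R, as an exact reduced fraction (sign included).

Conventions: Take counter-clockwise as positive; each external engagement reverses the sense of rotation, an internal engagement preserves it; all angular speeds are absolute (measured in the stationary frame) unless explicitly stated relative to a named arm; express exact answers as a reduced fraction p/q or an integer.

43/62

recognized (axles ride arm R): planetary set, 19/12/43 teeth
ring teeth: 19 + 2·12 = 43
19(ω_sun−ω_arm) = −43(ω_ring−ω_arm),  ω_sun = 0, ω_ring = 1
19(0−ω_arm) = −43(1−ω_arm)  ⇒  62·ω_arm = 43  ⇒  ω_arm = 43/62
exact speed ratio = 43/62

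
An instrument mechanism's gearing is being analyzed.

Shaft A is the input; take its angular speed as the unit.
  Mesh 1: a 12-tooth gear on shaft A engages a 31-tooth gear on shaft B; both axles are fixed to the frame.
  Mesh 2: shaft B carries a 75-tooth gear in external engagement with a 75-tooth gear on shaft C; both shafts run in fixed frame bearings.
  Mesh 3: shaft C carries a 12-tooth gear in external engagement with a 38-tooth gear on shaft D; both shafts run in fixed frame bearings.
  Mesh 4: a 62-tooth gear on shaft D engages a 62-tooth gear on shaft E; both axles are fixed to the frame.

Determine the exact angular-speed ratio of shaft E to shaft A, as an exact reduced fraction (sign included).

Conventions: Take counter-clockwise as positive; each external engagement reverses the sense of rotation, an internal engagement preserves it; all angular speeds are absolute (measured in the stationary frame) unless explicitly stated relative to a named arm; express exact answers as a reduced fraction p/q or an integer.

72/589

class = fixed-axis compound train [4 meshes; 4 ratios multiply, 4 sense flips]
mesh 1 [12T→31T]: running ratio 12/31, sense −
mesh 2 [75T→75T]: running ratio 12/31, sense +
mesh 3 [12T→38T]: running ratio 72/589, sense −
mesh 4 [62T→62T]: running ratio 72/589, sense +
ω_out/ω_in = 72/589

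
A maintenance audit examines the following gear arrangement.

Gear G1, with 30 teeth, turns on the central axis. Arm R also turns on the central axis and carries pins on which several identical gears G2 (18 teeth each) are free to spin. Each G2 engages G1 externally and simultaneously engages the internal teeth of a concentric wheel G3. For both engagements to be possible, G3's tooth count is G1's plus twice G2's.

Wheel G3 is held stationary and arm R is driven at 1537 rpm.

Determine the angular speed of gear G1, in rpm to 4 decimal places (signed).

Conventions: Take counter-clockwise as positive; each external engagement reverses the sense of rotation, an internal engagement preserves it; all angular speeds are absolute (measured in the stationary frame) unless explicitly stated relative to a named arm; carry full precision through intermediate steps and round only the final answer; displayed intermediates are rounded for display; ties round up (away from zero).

+4918.4000 rpm

recognized (axles ride arm R): planetary set, 30/18/66 teeth
normalise by the input: solve with ω_arm = 1, then scale by 1537 rpm
ring teeth: 30 + 2·18 = 66
30(ω_sun−ω_arm) = −66(ω_ring−ω_arm),  ω_ring = 0, ω_arm = 1
ω_sun = 1 − (66/30)(0−1) = 16/5
scale: ω_sun = 16/5 × 1537 rpm = +4918.4000 rpm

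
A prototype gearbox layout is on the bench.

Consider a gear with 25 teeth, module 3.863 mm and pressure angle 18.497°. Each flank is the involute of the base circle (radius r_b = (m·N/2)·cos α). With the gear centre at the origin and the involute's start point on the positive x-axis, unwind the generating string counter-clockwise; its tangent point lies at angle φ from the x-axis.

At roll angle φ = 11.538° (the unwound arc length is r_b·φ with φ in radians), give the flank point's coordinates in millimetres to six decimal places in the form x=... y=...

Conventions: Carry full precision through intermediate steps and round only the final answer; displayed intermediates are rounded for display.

x=46.712095 y=0.124148

topology: single-mesh involute geometry — m = 3.863, N = 25
pitch radius r_p = m·N/2 = 3.863·25/2 = 48.287500
base radius r_b = r_p·cos α = 48.287500·cos 18.497° = 45.792981
roll angle φ = 11.538° = 0.20137609 rad
x = r_b·(cos φ + φ·sin φ) = 46.712095
y = r_b·(sin φ − φ·cos φ) = 0.124148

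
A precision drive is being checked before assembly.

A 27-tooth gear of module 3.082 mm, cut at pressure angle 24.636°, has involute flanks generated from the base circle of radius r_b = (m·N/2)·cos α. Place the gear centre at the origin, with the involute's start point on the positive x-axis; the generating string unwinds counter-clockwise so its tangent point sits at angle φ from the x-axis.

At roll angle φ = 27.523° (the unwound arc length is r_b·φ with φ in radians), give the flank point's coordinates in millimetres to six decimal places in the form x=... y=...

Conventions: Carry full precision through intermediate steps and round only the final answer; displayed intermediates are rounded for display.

x=41.934677 y=1.365405

class = single-mesh tooth geometry [base-circle involute, m = 3.082, 27T]
pitch radius r_p = m·N/2 = 3.082·27/2 = 41.607000
base radius r_b = r_p·cos α = 41.607000·cos 24.636° = 37.819697
roll angle φ = 27.523° = 0.48036697 rad
x = r_b·(cos φ + φ·sin φ) = 41.934677
y = r_b·(sin φ − φ·cos φ) = 1.365405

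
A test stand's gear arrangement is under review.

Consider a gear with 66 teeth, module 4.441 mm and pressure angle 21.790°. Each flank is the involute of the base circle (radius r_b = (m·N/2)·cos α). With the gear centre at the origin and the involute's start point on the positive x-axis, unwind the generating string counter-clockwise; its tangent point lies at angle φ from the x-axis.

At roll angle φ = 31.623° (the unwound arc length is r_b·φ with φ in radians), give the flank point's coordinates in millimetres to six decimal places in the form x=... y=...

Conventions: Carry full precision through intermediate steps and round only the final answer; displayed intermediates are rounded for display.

topology: single-mesh involute geometry — m = 4.441, N = 66
pitch radius r_p = m·N/2 = 4.441·66/2 = 146.553000
base radius r_b = r_p·cos α = 146.553000·cos 21.790° = 136.081880
roll angle φ = 31.623° = 0.55192547 rad
x = r_b·(cos φ + φ·sin φ) = 155.256685
y = r_b·(sin φ − φ·cos φ) = 7.396610

x=155.256685 y=7.396610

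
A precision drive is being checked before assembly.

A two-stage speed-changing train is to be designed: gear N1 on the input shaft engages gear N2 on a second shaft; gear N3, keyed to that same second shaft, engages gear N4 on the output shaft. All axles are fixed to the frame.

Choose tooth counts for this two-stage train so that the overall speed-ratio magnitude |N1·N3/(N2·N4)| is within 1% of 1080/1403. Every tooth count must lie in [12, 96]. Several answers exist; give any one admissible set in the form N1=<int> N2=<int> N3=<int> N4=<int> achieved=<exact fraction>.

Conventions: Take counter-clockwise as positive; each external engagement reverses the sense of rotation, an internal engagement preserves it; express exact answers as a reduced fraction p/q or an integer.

N1=12 N2=23 N3=90 N4=61 achieved=1080/1403

topology: fixed-axis compound train — 2 stages, target 1080/1403
target = 1080/1403 in lowest terms: an exact hit needs N1·N3 = k·1080 and N2·N4 = k·1403 for one integer k, every count in [12, 96]; additionally prefer no 1:1 stage (N1 ≠ N2, N3 ≠ N4)
k = 1: N1·N3 = 1080 = 12·90, N2·N4 = 1403 = 23·61
achieved = 12·90/(23·61) = 1080/1403; |achieved − target| = 0 ≤ 54/7015 ✓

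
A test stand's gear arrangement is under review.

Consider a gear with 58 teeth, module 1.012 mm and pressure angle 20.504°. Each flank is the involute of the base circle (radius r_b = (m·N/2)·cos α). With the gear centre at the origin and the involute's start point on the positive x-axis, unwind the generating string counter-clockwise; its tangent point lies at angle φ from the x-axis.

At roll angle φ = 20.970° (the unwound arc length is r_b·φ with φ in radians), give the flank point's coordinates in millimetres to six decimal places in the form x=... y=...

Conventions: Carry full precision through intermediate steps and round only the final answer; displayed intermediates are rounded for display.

x=29.268636 y=0.443233

recognized (one wheel, involute flank): single-mesh tooth geometry, m = 1.012, N = 58
pitch radius r_p = m·N/2 = 1.012·58/2 = 29.348000
base radius r_b = r_p·cos α = 29.348000·cos 20.504° = 27.488738
roll angle φ = 20.970° = 0.36599554 rad
x = r_b·(cos φ + φ·sin φ) = 29.268636
y = r_b·(sin φ − φ·cos φ) = 0.443233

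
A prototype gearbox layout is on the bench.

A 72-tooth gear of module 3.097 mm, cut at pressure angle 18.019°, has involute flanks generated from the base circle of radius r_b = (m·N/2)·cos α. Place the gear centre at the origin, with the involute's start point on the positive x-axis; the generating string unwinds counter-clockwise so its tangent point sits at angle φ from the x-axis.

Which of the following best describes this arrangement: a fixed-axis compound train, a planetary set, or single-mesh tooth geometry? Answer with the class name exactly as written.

class = single-mesh tooth geometry [base-circle involute, m = 3.097, 72T]
classification: single-mesh tooth geometry

single-mesh tooth geometry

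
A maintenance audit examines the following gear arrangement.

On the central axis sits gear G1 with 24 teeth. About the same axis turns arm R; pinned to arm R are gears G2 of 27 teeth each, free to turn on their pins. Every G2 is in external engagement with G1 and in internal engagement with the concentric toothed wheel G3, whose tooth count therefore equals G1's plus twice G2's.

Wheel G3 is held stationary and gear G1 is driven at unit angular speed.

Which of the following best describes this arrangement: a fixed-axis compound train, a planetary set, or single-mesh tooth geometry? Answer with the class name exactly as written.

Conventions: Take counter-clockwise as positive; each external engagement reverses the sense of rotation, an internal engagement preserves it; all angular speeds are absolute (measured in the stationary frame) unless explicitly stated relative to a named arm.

topology: planetary set — G1 24T / G2 27T / G3 78T, arm = carrier (Willis)
classification: planetary set

planetary set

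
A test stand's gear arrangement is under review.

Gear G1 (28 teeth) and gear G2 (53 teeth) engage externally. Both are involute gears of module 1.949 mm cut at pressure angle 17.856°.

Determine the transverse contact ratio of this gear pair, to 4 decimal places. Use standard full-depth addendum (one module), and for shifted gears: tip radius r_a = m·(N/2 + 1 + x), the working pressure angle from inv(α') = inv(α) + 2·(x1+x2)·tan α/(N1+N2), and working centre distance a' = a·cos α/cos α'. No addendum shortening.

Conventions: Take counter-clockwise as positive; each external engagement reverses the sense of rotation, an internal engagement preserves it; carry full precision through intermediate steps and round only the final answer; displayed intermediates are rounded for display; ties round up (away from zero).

1.8139

recognized (one external pair, fixed centres): single-mesh tooth geometry, m = 1.949, N1 = 28, N2 = 53
base radii: r_b1 = 25.971638, r_b2 = 49.160600
tip radii: r_a1 = 29.235000, r_a2 = 53.597500
no profile shift: α' = α, a' = a
action lengths: √(r_a1²−r_b1²) = 13.422342, √(r_a2²−r_b2²) = 21.352457
base pitch p_b = π·m·cos α = 5.828022
CR = (13.422342 + 21.352457 − 78.934500·sin 17.85600°)/5.828022 = 1.813900
contact ratio ≈ 1.8139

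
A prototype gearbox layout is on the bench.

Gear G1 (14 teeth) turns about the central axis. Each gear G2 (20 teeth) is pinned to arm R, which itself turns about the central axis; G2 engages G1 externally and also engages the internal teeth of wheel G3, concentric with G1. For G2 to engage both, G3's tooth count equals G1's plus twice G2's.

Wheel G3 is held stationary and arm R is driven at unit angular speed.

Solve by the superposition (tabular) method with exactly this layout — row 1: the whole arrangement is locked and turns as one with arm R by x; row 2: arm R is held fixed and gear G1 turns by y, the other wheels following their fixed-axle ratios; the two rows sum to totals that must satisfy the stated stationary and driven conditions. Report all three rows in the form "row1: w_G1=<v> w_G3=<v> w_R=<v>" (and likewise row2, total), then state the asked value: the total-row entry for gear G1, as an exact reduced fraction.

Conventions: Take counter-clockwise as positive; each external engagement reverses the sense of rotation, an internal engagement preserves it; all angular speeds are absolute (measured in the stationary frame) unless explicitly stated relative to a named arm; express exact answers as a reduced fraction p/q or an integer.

class = planetary set [G3 = 14+2·20 = 54; Willis about the carrier]
row 1: whole set turns with the arm by x
superposition row 2 [arm held]: sun y, ring −(14/54)·y, arm 0
boundary: total ω_ring = x − (14/54)·y = 0 and total ω_arm = x = 1  ⇒  y = 27/7, x = 1
row 2 ring = −(14/54)·27/7 = -1
totals (row 1 + row 2): sun 1 + 27/7 = 34/7, ring 1 + (-1) = 0, arm 1 + 0 = 1
asked cell (total, sun) = 34/7

row1: w_G1=1 w_G3=1 w_R=1
row2: w_G1=27/7 w_G3=-1 w_R=0
total: w_G1=34/7 w_G3=0 w_R=1
asked value: 34/7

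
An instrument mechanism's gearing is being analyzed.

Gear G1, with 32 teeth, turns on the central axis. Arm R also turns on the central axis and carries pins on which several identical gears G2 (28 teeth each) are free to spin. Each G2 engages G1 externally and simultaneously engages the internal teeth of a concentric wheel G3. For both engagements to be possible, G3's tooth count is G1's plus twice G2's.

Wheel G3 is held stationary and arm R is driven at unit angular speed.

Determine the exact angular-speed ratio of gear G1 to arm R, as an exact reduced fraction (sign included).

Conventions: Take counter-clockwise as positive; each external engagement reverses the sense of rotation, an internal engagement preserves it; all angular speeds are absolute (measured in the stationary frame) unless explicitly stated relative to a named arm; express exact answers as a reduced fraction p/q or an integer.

class = planetary set [G3 = 32+2·28 = 88; Willis about the carrier]
ring teeth: 32 + 2·28 = 88
32(ω_sun−ω_arm) = −88(ω_ring−ω_arm),  ω_ring = 0, ω_arm = 1
ω_sun = 1 − (88/32)(0−1) = 15/4
ω_out/ω_in = 15/4

15/4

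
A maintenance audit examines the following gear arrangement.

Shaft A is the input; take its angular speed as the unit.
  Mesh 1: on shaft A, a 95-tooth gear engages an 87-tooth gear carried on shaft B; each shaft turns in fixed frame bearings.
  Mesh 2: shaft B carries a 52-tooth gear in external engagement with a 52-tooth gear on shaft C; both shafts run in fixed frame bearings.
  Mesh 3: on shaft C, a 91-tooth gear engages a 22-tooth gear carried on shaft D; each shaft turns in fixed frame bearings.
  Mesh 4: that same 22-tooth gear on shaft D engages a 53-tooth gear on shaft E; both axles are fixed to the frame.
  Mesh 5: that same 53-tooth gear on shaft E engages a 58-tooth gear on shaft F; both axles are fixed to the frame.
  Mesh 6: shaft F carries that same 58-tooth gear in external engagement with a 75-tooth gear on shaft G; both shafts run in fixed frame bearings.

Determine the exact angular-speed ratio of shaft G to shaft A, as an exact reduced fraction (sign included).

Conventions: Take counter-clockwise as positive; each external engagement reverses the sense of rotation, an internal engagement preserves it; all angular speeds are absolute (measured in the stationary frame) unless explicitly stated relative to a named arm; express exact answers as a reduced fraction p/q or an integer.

1729/1305

class = fixed-axis compound train [6 meshes; 6 ratios multiply, 6 sense flips]
mesh 1 [95T→87T]: running ratio 95/87, sense −
mesh 2 [52T→52T]: running ratio 95/87, sense +
mesh 3 [91T→22T]: running ratio 8645/1914, sense −
mesh 4 [22T→53T]: running ratio 8645/4611, sense +
mesh 5 [53T→58T]: running ratio 8645/5046, sense −
mesh 6 [58T→75T]: running ratio 1729/1305, sense +
ω_out/ω_in = 1729/1305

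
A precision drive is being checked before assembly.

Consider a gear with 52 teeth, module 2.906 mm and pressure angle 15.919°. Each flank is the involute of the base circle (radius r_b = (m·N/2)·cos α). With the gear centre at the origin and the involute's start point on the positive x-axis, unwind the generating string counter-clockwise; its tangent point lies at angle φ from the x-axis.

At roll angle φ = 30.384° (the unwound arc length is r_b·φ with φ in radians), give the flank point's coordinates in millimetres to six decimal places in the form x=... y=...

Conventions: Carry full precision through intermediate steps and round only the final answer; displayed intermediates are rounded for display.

single-mesh involute tooth geometry (52T wheel at module 2.906)
pitch radius r_p = m·N/2 = 2.906·52/2 = 75.556000
base radius r_b = r_p·cos α = 75.556000·cos 15.919° = 72.658458
roll angle φ = 30.384° = 0.53030084 rad
x = r_b·(cos φ + φ·sin φ) = 82.167804
y = r_b·(sin φ − φ·cos φ) = 3.511310

x=82.167804 y=3.511310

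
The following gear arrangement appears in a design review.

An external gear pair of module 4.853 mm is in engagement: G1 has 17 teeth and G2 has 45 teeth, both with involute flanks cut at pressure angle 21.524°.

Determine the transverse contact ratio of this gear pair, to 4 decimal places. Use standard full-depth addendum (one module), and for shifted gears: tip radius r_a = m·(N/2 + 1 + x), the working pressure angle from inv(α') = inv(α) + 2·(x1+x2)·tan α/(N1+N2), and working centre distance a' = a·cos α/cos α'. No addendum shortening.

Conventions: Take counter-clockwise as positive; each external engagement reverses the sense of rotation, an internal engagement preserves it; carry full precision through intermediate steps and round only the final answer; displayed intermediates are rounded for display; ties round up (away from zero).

class = single-mesh tooth geometry [involute pair 17T × 45T, m = 4.853]
base radii: r_b1 = 38.373854, r_b2 = 101.577848
tip radii: r_a1 = 46.103500, r_a2 = 114.045500
no profile shift: α' = α, a' = a
action lengths: √(r_a1²−r_b1²) = 25.553475, √(r_a2²−r_b2²) = 51.848981
base pitch p_b = π·m·cos α = 14.182943
CR = (25.553475 + 51.848981 − 150.443000·sin 21.52400°)/14.182943 = 1.565703
contact ratio ≈ 1.5657

1.5657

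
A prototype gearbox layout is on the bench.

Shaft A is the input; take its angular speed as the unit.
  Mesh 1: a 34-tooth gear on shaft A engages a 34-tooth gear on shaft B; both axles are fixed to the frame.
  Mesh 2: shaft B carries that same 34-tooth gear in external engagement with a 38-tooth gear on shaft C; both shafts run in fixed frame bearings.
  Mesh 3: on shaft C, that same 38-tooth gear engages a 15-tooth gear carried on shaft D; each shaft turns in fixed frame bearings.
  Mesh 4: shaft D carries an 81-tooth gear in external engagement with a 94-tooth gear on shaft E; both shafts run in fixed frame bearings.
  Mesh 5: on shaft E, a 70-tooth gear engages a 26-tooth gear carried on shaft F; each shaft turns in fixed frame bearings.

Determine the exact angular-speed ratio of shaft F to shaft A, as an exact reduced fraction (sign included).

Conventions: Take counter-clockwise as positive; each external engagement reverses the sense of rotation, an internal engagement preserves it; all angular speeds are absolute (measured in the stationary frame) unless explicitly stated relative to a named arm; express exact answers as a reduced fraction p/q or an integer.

-3213/611

class = fixed-axis compound train [5 meshes; 5 ratios multiply, 5 sense flips]
mesh 1 [34T→34T]: running ratio 1, sense −
mesh 2 [34T→38T]: running ratio 17/19, sense +
mesh 3 [38T→15T]: running ratio 34/15, sense −
mesh 4 [81T→94T]: running ratio 459/235, sense +
mesh 5 [70T→26T]: running ratio 3213/611, sense −
ω_out/ω_in = -3213/611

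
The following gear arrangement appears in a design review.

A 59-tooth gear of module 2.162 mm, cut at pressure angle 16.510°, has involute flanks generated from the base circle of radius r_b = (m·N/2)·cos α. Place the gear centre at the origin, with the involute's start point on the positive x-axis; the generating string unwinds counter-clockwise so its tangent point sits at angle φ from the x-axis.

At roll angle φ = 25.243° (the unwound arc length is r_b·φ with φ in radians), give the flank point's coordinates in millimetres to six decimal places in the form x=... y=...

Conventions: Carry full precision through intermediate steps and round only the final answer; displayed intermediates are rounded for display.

recognized (one wheel, involute flank): single-mesh tooth geometry, m = 2.162, N = 59
pitch radius r_p = m·N/2 = 2.162·59/2 = 63.779000
base radius r_b = r_p·cos α = 63.779000·cos 16.510° = 61.149401
roll angle φ = 25.243° = 0.44057346 rad
x = r_b·(cos φ + φ·sin φ) = 66.799205
y = r_b·(sin φ − φ·cos φ) = 1.709514

x=66.799205 y=1.709514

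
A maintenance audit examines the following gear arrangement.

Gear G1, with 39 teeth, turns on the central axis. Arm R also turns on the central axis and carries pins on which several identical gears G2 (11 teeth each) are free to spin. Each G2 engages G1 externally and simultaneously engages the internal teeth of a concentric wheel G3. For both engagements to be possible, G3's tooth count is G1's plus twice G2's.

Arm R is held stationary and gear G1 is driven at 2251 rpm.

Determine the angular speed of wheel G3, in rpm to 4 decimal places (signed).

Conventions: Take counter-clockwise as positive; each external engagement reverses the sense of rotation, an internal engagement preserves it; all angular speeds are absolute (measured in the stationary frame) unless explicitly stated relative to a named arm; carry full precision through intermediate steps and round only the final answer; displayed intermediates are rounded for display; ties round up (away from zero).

recognized (axles ride arm R): planetary set, 39/11/61 teeth
normalise by the input: solve with ω_sun = 1, then scale by 2251 rpm
ring teeth: 39 + 2·11 = 61
39(ω_sun−ω_arm) = −61(ω_ring−ω_arm),  ω_arm = 0, ω_sun = 1
ω_ring = 0 − (39/61)(1−0) = -39/61
scale: ω_ring = -39/61 × 2251 rpm = -1439.1639 rpm

-1439.1639 rpm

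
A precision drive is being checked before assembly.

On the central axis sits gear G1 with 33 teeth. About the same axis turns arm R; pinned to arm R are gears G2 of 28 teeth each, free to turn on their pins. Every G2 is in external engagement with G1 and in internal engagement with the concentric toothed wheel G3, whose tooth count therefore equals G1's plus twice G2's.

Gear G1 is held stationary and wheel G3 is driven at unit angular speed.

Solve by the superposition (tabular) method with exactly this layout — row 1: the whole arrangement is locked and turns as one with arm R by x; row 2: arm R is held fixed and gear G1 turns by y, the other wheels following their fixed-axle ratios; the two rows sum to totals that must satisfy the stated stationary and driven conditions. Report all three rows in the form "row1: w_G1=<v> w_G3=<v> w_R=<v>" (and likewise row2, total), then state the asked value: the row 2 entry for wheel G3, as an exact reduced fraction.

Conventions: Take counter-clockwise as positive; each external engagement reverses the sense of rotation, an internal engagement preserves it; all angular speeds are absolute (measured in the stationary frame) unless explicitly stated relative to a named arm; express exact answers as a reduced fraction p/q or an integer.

row1: w_G1=89/122 w_G3=89/122 w_R=89/122
row2: w_G1=-89/122 w_G3=33/122 w_R=0
total: w_G1=0 w_G3=1 w_R=89/122
asked value: 33/122

planetary set (33T centre, 28T on arm, 89T internal) — Willis relation
row 1 (train locked, turned with arm): all members turn x
row 2: sun turns y, ring = −(33/89)·y, arm 0
boundary: total ω_sun = x + y = 0 and total ω_ring = x − (33/89)·y = 1  ⇒  y = -89/122, x = 89/122
row 2 ring = −(33/89)·(-89/122) = 33/122
totals (row 1 + row 2): sun 89/122 + (-89/122) = 0, ring 89/122 + 33/122 = 1, arm 89/122 + 0 = 89/122
asked cell (row2, ring) = 33/122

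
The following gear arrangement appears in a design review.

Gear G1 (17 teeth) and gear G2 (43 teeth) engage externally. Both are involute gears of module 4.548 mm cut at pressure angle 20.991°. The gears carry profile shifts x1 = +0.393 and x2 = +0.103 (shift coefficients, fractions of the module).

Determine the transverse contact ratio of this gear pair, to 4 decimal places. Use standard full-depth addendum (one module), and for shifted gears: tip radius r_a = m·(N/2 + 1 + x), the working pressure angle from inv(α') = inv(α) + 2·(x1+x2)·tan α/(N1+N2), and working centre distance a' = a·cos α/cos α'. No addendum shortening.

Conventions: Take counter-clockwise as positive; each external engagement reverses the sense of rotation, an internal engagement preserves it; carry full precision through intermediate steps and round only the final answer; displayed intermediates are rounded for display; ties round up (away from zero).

single-mesh involute tooth geometry (17T engaging 43T at module 4.548)
base radii: r_b1 = 36.092528, r_b2 = 91.292865
tip radii: r_a1 = 44.993364, r_a2 = 102.798444
inv(α') = inv(20.991°) + 2·(+0.393+0.103)·tan α/(17+43) = 0.02366533  ⇒  α' = 23.19412°
a' = a·cos α / cos α' = 136.4400·cos 20.991°/cos 23.19412° = 138.586549
action lengths: √(r_a1²−r_b1²) = 26.865075, √(r_a2²−r_b2²) = 47.256036
base pitch p_b = π·m·cos α = 13.339767
CR = (26.865075 + 47.256036 − 138.586549·sin 23.19412°)/13.339767 = 1.464727
contact ratio ≈ 1.4647

1.4647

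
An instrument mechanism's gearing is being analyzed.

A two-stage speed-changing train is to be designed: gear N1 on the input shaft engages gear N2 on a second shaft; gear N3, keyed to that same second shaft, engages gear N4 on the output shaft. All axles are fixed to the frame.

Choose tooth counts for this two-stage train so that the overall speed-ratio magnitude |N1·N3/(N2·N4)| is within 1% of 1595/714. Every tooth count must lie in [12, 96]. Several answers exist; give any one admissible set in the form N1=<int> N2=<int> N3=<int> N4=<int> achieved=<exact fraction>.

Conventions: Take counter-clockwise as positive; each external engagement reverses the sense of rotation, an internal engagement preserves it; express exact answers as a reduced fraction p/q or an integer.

N1=29 N2=14 N3=55 N4=51 achieved=1595/714

class = fixed-axis compound train [2-stage, 1595/714 wanted]
target = 1595/714 in lowest terms: an exact hit needs N1·N3 = k·1595 and N2·N4 = k·714 for one integer k, every count in [12, 96]; additionally prefer no 1:1 stage (N1 ≠ N2, N3 ≠ N4)
k = 1: N1·N3 = 1595 = 29·55, N2·N4 = 714 = 14·51
achieved = 29·55/(14·51) = 1595/714; |achieved − target| = 0 ≤ 319/14280 ✓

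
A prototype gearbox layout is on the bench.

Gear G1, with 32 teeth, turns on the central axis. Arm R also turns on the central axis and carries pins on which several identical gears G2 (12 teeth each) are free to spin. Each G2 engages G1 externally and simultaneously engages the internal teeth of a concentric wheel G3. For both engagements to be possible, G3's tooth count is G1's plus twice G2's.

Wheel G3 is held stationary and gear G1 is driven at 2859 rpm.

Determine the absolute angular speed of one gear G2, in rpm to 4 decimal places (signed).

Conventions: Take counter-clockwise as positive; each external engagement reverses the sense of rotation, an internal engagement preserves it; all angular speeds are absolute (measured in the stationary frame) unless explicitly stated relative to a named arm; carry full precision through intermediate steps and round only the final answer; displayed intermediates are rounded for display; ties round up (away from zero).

-3812.0000 rpm

recognized (axles ride arm R): planetary set, 32/12/56 teeth
normalise by the input: solve with ω_sun = 1, then scale by 2859 rpm
ring teeth: 32 + 2·12 = 56
32(ω_sun−ω_arm) = −56(ω_ring−ω_arm),  ω_ring = 0, ω_sun = 1
32(1−ω_arm) = −56(0−ω_arm)  ⇒  88·ω_arm = 32  ⇒  ω_arm = 4/11
sun–planet mesh: 32·(1−4/11) = −12·(ω_p−ω_arm)  ⇒  ω_p−ω_arm = -56/33
ω_p = 4/11 − 56/33 = -4/3
scale: ω_p = -4/3 × 2859 rpm = -3812.0000 rpm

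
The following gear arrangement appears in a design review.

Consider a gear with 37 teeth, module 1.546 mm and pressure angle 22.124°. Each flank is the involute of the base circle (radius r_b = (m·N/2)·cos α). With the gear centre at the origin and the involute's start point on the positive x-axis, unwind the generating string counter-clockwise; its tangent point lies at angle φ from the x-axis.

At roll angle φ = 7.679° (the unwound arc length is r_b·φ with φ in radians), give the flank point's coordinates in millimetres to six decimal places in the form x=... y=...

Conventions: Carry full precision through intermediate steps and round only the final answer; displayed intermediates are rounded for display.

x=26.732026 y=0.021223

topology: single-mesh involute geometry — m = 1.546, N = 37
pitch radius r_p = m·N/2 = 1.546·37/2 = 28.601000
base radius r_b = r_p·cos α = 28.601000·cos 22.124° = 26.495136
roll angle φ = 7.679° = 0.13402383 rad
x = r_b·(cos φ + φ·sin φ) = 26.732026
y = r_b·(sin φ − φ·cos φ) = 0.021223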